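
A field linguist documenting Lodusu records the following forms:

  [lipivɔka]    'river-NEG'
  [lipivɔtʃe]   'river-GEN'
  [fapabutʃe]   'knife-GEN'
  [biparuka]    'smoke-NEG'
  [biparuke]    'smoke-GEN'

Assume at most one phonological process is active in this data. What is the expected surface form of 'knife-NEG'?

'river' shows [k] ~ [tʃ] at the end of the stem ([lipivɔka] vs [lipivɔtʃe]).
But 'smoke' keeps [k] in both environments ([biparuka], [biparuke]), so there is no rule changing /k/ to [tʃ] before the GEN suffix.
The underlying segment must be /tʃ/; palato-alveolar /tʃ/ becomes [k] when no front vowel follows, yielding [k] there.
From [fapabutʃe] the stem 'knife' is /fapabutʃ/; when no front vowel follows this yields [fapabuka].

[fapabuka]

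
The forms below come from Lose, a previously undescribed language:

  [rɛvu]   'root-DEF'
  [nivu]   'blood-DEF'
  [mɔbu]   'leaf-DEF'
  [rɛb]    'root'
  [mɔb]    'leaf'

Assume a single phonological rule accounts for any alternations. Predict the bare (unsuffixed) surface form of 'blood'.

'root' shows [v] ~ [b] at the end of the stem ([rɛvu] vs [rɛb]).
The stem 'leaf' ([mɔbu], [mɔb]) shows [b] unchanged in both environments, so [b] cannot be basic with [v] derived before the DEF suffix.
The alternation reflects word-final hardening: voiced fricatives become stops word-finally. /v/ is underlying.
From [nivu] the stem 'blood' is /niv/; word-finally this yields [nib].

[nib]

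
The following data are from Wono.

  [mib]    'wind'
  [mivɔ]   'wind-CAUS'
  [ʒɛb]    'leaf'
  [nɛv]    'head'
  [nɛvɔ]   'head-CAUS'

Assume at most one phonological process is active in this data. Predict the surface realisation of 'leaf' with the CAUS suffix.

The root 'wind' surfaces as [mib] and [mivɔ], with a stem-final [b] ~ [v] alternation.
If /v/ were underlying and a rule turned it into [b] in isolation, 'head' would also alternate; but it has [v] in both [nɛv] and [nɛvɔ].
The alternation reflects intervocalic spirantization: voiced stops become fricatives between vowels. /b/ is underlying.
The one attested form of 'leaf', [ʒɛb], shows underlying /ʒɛb/. Applying the same rule between vowels gives [ʒɛvɔ].

[ʒɛvɔ]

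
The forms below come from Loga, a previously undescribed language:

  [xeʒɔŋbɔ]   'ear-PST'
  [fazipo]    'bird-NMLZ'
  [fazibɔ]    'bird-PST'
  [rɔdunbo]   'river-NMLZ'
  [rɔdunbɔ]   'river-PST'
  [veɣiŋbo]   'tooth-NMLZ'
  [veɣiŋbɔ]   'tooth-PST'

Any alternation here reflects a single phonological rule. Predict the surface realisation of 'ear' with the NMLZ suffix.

[xeʒɔŋbo]

The NMLZ morpheme has two allomorphs, [-bo] and [-po].
By contrast the PST suffix keeps its initial [b] throughout — that segment must be underlying.
The NMLZ suffix is therefore /-po/ underlyingly, with post-nasal voicing: voiceless stops become voiced after a nasal.
After 'ear', which ends in a nasal, the suffix surfaces as [-bo], giving [xeʒɔŋbo].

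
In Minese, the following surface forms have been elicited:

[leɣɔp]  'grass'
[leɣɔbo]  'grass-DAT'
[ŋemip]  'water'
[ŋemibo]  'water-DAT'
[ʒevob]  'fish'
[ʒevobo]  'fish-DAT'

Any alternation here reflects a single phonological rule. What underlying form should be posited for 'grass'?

/leɣɔp/

In [leɣɔp] and [leɣɔbo] the final segment of 'grass' alternates: [p] ~ [b].
If /b/ were underlying and a rule turned it into [p] in isolation, 'fish' would also alternate; but it has [b] in both [ʒevob] and [ʒevobo].
So /p/ is underlying, and a rule of intervocalic voicing — voiceless stops become voiced between vowels — gives [b].
Hence 'grass' is /leɣɔp/ underlyingly.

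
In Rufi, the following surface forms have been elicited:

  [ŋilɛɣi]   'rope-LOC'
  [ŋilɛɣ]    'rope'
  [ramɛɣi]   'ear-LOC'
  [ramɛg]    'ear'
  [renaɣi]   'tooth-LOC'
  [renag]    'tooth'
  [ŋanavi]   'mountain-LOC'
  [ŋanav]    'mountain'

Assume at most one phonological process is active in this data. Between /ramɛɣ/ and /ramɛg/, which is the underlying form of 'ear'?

The root 'ear' surfaces as [ramɛɣi] and [ramɛg], with a stem-final [ɣ] ~ [g] alternation.
If /ɣ/ were underlying and a rule turned it into [g] in isolation, 'rope' would also alternate; but it has [ɣ] in both [ŋilɛɣi] and [ŋilɛɣ].
Therefore /g/ is basic and [ɣ] is derived by intervocalic spirantization (voiced stops become fricatives between vowels).

/ramɛg/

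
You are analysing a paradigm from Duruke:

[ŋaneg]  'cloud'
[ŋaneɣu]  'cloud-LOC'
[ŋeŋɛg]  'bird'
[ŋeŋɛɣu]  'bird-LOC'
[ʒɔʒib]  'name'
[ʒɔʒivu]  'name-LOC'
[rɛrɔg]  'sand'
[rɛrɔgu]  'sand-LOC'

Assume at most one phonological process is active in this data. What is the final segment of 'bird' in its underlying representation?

/ɣ/

The root 'bird' surfaces as [ŋeŋɛg] and [ŋeŋɛɣu], with a stem-final [g] ~ [ɣ] alternation.
If /g/ were underlying and a rule turned it into [ɣ] before the LOC suffix, 'sand' would also alternate; but it has [g] in both [rɛrɔg] and [rɛrɔgu].
Therefore /ɣ/ is basic and [g] is derived by word-final hardening (voiced fricatives become stops word-finally).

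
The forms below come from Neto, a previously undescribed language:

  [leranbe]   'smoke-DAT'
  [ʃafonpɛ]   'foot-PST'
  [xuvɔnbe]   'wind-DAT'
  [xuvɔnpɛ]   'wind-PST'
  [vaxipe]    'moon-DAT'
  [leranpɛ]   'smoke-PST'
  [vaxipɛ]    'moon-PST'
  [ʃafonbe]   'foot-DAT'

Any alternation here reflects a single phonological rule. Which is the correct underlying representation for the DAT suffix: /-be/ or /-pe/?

The DAT morpheme has two allomorphs, [-be] and [-pe].
The PST suffix, which begins with [p], is invariant after every stem; so [p] is not altered by any rule here.
So the underlying form is /-be/, and voiced stops become voiceless after a vowel.

/-be/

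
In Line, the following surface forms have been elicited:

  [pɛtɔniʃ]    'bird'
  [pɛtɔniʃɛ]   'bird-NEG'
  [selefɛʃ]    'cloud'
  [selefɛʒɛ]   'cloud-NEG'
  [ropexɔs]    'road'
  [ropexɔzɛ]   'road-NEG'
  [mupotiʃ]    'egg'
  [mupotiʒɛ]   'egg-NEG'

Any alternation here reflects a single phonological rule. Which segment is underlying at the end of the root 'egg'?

/ʒ/

'egg' shows [ʃ] ~ [ʒ] at the end of the stem ([mupotiʃ] vs [mupotiʒɛ]).
But 'bird' keeps [ʃ] in both environments ([pɛtɔniʃ], [pɛtɔniʃɛ]), so there is no rule changing /ʃ/ to [ʒ] before the NEG suffix.
The alternation reflects word-final obstruent devoicing: voiced obstruents become voiceless word-finally. /ʒ/ is underlying.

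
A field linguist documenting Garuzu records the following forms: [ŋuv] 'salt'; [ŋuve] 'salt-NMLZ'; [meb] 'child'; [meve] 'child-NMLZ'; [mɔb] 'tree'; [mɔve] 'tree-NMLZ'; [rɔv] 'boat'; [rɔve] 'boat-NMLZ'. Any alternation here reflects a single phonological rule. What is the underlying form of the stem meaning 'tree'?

The stem for 'tree' ends in [b] in [mɔb] but [v] in [mɔve].
But 'boat' keeps [v] in both environments ([rɔv], [rɔve]), so there is no rule changing /v/ to [b] in isolation.
The underlying segment must be /b/; voiced stops become fricatives between vowels, yielding [v] there.
The underlying form of 'tree' is therefore /mɔb/.

/mɔb/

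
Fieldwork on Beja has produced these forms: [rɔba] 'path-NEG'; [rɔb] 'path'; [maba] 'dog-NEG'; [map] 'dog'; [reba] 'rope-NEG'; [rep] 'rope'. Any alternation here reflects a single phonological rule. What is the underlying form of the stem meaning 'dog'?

The stem for 'dog' ends in [b] in [maba] but [p] in [map].
The stem 'path' ([rɔba], [rɔb]) shows [b] unchanged in both environments, so [b] cannot be basic with [p] derived in isolation.
The underlying segment must be /p/; voiceless stops become voiced between vowels, yielding [b] there.

/map/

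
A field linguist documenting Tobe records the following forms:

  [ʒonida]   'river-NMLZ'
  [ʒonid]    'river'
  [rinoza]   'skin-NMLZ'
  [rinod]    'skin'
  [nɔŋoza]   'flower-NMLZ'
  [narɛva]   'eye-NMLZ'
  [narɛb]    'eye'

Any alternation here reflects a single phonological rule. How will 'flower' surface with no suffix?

The root 'skin' surfaces as [rinoza] and [rinod], with a stem-final [z] ~ [d] alternation.
But 'river' keeps [d] in both environments ([ʒonida], [ʒonid]), so there is no rule changing /d/ to [z] before the NMLZ suffix.
Therefore /z/ is basic and [d] is derived by word-final hardening (voiced fricatives become stops word-finally).
From [nɔŋoza] the stem 'flower' is /nɔŋoz/; word-finally this yields [nɔŋod].

[nɔŋod]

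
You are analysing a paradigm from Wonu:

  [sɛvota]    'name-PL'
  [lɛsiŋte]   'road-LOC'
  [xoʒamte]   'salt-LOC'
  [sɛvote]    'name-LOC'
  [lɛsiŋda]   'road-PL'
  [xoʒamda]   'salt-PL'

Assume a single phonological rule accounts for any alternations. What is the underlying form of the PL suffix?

The PL suffix surfaces as [-da] and [-ta], depending on the final segment of the stem.
The LOC suffix, which begins with [t], is invariant after every stem; so [t] is not altered by any rule here.
The PL suffix is therefore /-da/ underlyingly, with post-vocalic devoicing: voiced stops become voiceless after a vowel.

/-da/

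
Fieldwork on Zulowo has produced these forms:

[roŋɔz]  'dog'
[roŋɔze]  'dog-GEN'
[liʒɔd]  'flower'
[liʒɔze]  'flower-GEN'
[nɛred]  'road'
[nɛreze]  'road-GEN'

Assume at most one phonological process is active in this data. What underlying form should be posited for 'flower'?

/liʒɔd/

The root 'flower' surfaces as [liʒɔd] and [liʒɔze], with a stem-final [d] ~ [z] alternation.
But 'dog' keeps [z] in both environments ([roŋɔz], [roŋɔze]), so there is no rule changing /z/ to [d] in isolation.
So /d/ is underlying, and a rule of intervocalic spirantization — voiced stops become fricatives between vowels — gives [z].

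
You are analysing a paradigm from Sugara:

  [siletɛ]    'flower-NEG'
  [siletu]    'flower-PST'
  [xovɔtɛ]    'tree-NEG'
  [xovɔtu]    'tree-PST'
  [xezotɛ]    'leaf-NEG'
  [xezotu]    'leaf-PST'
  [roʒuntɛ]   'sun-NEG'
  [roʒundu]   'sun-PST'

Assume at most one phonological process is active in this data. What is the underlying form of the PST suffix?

The PST morpheme has two allomorphs, [-du] and [-tu].
The NEG suffix, which begins with [t], is invariant after every stem; so [t] is not altered by any rule here.
So the underlying form is /-du/, and voiced stops become voiceless after a vowel.

/-du/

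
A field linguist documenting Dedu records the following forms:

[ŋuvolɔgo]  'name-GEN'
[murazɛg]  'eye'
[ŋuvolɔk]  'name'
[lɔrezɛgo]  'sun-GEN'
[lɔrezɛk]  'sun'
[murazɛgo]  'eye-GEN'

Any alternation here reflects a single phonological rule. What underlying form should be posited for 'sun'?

'sun' shows [g] ~ [k] at the end of the stem ([lɔrezɛgo] vs [lɔrezɛk]).
The stem 'eye' ([murazɛgo], [murazɛg]) shows [g] unchanged in both environments, so [g] cannot be basic with [k] derived in isolation.
The underlying segment must be /k/; voiceless stops become voiced between vowels, yielding [g] there.
The underlying form of 'sun' is therefore /lɔrezɛk/.

/lɔrezɛk/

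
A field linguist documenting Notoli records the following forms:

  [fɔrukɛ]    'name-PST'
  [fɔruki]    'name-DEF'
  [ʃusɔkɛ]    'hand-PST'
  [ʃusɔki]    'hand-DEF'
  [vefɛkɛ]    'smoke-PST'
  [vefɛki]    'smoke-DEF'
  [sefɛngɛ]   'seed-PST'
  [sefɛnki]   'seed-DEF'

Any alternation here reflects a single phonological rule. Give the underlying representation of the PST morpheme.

The PST suffix surfaces as [-gɛ] and [-kɛ], depending on the final segment of the stem.
The DEF suffix, which begins with [k], is invariant after every stem; so [k] is not altered by any rule here.
So the underlying form is /-gɛ/, and voiced stops become voiceless after a vowel.

/-gɛ/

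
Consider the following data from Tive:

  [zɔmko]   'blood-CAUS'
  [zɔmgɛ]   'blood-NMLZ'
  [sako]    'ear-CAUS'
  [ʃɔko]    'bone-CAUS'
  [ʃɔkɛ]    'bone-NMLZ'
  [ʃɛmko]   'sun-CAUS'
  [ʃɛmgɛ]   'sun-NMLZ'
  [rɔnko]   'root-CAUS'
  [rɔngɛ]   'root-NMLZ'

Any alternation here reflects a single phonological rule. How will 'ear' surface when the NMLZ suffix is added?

[sakɛ]

The NMLZ suffix surfaces as [-gɛ] and [-kɛ], depending on the final segment of the stem.
The CAUS suffix, which begins with [k], is invariant after every stem; so [k] is not altered by any rule here.
So the underlying form is /-gɛ/, and voiced stops become voiceless after a vowel.
After 'ear', which ends in a vowel, the suffix surfaces as [-kɛ], giving [sakɛ].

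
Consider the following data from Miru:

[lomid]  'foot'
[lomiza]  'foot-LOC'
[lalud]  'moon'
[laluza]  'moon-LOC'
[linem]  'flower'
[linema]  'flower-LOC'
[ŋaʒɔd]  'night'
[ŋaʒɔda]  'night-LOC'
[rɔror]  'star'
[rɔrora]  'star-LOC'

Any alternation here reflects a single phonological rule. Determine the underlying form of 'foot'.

/lomiz/

The root 'foot' surfaces as [lomid] and [lomiza], with a stem-final [d] ~ [z] alternation.
But 'night' keeps [d] in both environments ([ŋaʒɔd], [ŋaʒɔda]), so there is no rule changing /d/ to [z] before the LOC suffix.
So /z/ is underlying, and a rule of word-final hardening — voiced fricatives become stops word-finally — gives [d].
Hence 'foot' is /lomiz/ underlyingly.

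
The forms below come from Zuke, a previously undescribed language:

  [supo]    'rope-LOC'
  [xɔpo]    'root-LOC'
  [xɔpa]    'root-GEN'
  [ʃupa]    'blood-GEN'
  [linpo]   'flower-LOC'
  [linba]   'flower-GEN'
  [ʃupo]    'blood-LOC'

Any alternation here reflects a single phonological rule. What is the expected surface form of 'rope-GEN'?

[supa]

The GEN suffix surfaces as [-ba] and [-pa], depending on the final segment of the stem.
By contrast the LOC suffix keeps its initial [p] throughout — that segment must be underlying.
So the underlying form is /-ba/, and voiced stops become voiceless after a vowel.
After 'rope', which ends in a vowel, the suffix surfaces as [-pa], giving [supa].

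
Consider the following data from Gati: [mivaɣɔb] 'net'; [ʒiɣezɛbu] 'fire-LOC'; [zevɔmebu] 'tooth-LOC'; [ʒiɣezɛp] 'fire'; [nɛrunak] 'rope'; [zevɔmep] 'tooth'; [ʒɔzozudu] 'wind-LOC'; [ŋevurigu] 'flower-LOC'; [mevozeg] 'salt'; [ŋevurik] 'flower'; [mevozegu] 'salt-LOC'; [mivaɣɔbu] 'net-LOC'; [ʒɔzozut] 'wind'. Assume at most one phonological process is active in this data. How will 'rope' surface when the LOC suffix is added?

[nɛrunagu]

'flower' shows [k] ~ [g] at the end of the stem ([ŋevurik] vs [ŋevurigu]).
But 'salt' keeps [g] in both environments ([mevozeg], [mevozegu]), so there is no rule changing /g/ to [k] in isolation.
The alternation reflects intervocalic voicing: voiceless stops become voiced between vowels. /k/ is underlying.
From [nɛrunak] the stem 'rope' is /nɛrunak/; between vowels this yields [nɛrunagu].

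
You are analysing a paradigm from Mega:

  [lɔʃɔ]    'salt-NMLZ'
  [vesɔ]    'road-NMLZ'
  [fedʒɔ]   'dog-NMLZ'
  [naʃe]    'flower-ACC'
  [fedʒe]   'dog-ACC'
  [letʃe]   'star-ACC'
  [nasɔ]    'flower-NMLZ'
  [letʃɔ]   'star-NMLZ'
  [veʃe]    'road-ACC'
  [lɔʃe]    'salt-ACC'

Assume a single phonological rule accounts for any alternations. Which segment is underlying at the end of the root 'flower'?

/s/

In [nasɔ] and [naʃe] the final segment of 'flower' alternates: [s] ~ [ʃ].
If /ʃ/ were underlying and a rule turned it into [s] before the NMLZ suffix, 'salt' would also alternate; but it has [ʃ] in both [lɔʃɔ] and [lɔʃe].
The underlying segment must be /s/; /s/ becomes palato-alveolar [ʃ] before a front vowel, yielding [ʃ] there.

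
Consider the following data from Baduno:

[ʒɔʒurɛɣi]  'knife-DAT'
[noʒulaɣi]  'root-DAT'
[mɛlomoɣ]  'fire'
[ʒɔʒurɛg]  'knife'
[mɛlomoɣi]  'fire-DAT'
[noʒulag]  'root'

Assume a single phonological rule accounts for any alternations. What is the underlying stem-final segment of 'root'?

/g/

In [noʒulag] and [noʒulaɣi] the final segment of 'root' alternates: [g] ~ [ɣ].
Compare 'fire', with invariant [ɣ] in [mɛlomoɣ] and [mɛlomoɣi]: an analysis with underlying /ɣ/ and a rule producing [g] in isolation would wrongly predict alternation here too.
The underlying segment must be /g/; voiced stops become fricatives between vowels, yielding [ɣ] there.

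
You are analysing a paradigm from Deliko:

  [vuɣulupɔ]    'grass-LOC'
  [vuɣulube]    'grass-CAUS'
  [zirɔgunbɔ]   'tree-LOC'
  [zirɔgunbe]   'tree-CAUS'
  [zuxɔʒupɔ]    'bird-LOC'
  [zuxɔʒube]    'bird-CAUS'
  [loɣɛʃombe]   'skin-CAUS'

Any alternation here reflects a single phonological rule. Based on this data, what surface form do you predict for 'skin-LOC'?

[loɣɛʃombɔ]

The LOC morpheme has two allomorphs, [-bɔ] and [-pɔ].
The CAUS suffix, which begins with [b], is invariant after every stem; so [b] is not altered by any rule here.
The LOC suffix is therefore /-pɔ/ underlyingly, with post-nasal voicing: voiceless stops become voiced after a nasal.
After 'skin', which ends in a nasal, the suffix surfaces as [-bɔ], giving [loɣɛʃombɔ].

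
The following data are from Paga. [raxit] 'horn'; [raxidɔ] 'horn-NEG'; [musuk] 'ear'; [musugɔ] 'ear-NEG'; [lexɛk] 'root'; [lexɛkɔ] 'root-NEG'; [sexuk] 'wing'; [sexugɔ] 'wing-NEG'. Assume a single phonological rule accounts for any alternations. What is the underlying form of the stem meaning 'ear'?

/musug/

In [musuk] and [musugɔ] the final segment of 'ear' alternates: [k] ~ [g].
If /k/ were underlying and a rule turned it into [g] before the NEG suffix, 'root' would also alternate; but it has [k] in both [lexɛk] and [lexɛkɔ].
Therefore /g/ is basic and [k] is derived by word-final obstruent devoicing (voiced obstruents become voiceless word-finally).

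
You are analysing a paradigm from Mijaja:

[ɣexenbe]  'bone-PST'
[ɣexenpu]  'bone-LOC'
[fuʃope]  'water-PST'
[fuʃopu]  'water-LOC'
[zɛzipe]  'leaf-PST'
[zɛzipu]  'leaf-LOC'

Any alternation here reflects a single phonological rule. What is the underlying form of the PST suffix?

/-be/

The PST suffix surfaces as [-be] and [-pe], depending on the final segment of the stem.
The LOC suffix, which begins with [p], is invariant after every stem; so [p] is not altered by any rule here.
So the underlying form is /-be/, and voiced stops become voiceless after a vowel.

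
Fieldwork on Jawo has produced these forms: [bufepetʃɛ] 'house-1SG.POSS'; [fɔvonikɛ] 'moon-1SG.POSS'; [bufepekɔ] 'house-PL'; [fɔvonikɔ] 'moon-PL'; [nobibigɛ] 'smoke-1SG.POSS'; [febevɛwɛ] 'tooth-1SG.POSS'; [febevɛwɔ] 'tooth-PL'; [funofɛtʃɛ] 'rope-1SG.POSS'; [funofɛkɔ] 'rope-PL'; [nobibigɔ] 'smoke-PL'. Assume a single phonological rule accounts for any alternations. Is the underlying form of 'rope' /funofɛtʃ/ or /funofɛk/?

'rope' shows [tʃ] ~ [k] at the end of the stem ([funofɛtʃɛ] vs [funofɛkɔ]).
The stem 'moon' ([fɔvonikɛ], [fɔvonikɔ]) shows [k] unchanged in both environments, so [k] cannot be basic with [tʃ] derived before the 1SG.POSS suffix.
So /tʃ/ is underlying, and a rule of depalatalization — palato-alveolar /tʃ/ becomes [k] when no front vowel follows — gives [k].

/funofɛtʃ/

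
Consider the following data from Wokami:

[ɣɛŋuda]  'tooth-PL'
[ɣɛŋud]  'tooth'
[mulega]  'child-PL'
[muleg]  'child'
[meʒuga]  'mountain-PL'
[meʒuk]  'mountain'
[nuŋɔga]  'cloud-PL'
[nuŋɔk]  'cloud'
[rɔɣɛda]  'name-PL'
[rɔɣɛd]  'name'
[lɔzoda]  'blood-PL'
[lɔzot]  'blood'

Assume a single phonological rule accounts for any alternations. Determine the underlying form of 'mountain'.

The stem for 'mountain' ends in [g] in [meʒuga] but [k] in [meʒuk].
Compare 'child', with invariant [g] in [mulega] and [muleg]: an analysis with underlying /g/ and a rule producing [k] in isolation would wrongly predict alternation here too.
The alternation reflects intervocalic voicing: voiceless stops become voiced between vowels. /k/ is underlying.
So 'mountain' = /meʒuk/.

/meʒuk/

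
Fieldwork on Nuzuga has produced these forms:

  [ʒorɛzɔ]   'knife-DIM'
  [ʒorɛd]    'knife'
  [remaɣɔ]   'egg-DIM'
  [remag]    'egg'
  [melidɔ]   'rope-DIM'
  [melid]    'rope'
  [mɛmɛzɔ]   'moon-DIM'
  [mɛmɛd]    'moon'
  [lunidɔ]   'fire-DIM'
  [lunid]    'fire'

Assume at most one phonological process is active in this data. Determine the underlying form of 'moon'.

The stem for 'moon' ends in [z] in [mɛmɛzɔ] but [d] in [mɛmɛd].
The stem 'fire' ([lunidɔ], [lunid]) shows [d] unchanged in both environments, so [d] cannot be basic with [z] derived before the DIM suffix.
The underlying segment must be /z/; voiced fricatives become stops word-finally, yielding [d] there.
The underlying form of 'moon' is therefore /mɛmɛz/.

/mɛmɛz/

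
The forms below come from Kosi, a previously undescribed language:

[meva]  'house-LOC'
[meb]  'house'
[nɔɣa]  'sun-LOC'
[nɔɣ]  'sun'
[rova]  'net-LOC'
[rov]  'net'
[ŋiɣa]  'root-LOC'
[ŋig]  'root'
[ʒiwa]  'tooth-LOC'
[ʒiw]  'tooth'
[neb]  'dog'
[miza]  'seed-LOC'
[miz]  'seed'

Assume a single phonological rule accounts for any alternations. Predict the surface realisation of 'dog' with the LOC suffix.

[neva]

The stem for 'house' ends in [v] in [meva] but [b] in [meb].
But 'net' keeps [v] in both environments ([rova], [rov]), so there is no rule changing /v/ to [b] in isolation.
The alternation reflects intervocalic spirantization: voiced stops become fricatives between vowels. /b/ is underlying.
The one attested form of 'dog', [neb], shows underlying /neb/. Applying the same rule between vowels gives [neva].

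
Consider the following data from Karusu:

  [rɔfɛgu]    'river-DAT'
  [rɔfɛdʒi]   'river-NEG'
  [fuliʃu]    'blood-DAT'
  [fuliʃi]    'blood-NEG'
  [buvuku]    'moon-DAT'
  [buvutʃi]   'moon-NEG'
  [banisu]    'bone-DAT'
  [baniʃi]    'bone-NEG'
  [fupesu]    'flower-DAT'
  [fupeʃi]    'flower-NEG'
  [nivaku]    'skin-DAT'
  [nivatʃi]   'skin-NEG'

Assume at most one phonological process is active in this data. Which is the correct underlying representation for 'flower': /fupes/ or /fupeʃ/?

The root 'flower' surfaces as [fupesu] and [fupeʃi], with a stem-final [s] ~ [ʃ] alternation.
The stem 'blood' ([fuliʃu], [fuliʃi]) shows [ʃ] unchanged in both environments, so [ʃ] cannot be basic with [s] derived before the DAT suffix.
So /s/ is underlying, and a rule of palatalization before a front vowel — /k/, /g/ and /s/ become palato-alveolar [tʃ], [dʒ] and [ʃ] before a front vowel — gives [ʃ].

/fupes/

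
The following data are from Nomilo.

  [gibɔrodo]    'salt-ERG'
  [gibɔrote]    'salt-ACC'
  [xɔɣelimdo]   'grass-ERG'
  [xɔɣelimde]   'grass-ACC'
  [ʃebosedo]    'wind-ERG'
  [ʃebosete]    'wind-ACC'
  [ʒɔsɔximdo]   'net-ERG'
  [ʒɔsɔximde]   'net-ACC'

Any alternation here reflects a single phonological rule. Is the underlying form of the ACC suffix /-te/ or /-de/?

The ACC suffix surfaces as [-de] and [-te], depending on the final segment of the stem.
By contrast the ERG suffix keeps its initial [d] throughout — that segment must be underlying.
The ACC suffix is therefore /-te/ underlyingly, with post-nasal voicing: voiceless stops become voiced after a nasal.

/-te/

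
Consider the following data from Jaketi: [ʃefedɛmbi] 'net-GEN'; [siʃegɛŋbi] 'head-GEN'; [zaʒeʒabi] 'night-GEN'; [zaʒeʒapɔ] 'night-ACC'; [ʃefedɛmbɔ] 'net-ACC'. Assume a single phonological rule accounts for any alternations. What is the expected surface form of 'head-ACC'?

The ACC suffix surfaces as [-bɔ] and [-pɔ], depending on the final segment of the stem.
The GEN suffix, which begins with [b], is invariant after every stem; so [b] is not altered by any rule here.
The ACC suffix is therefore /-pɔ/ underlyingly, with post-nasal voicing: voiceless stops become voiced after a nasal.
After 'head', which ends in a nasal, the suffix surfaces as [-bɔ], giving [siʃegɛŋbɔ].

[siʃegɛŋbɔ]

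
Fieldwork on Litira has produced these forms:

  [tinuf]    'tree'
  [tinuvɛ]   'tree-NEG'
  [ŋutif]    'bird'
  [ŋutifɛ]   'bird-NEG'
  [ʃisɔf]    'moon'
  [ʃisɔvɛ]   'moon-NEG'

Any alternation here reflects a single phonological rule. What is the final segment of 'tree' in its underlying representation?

In [tinuf] and [tinuvɛ] the final segment of 'tree' alternates: [f] ~ [v].
If /f/ were underlying and a rule turned it into [v] before the NEG suffix, 'bird' would also alternate; but it has [f] in both [ŋutif] and [ŋutifɛ].
Therefore /v/ is basic and [f] is derived by word-final obstruent devoicing (voiced obstruents become voiceless word-finally).

/v/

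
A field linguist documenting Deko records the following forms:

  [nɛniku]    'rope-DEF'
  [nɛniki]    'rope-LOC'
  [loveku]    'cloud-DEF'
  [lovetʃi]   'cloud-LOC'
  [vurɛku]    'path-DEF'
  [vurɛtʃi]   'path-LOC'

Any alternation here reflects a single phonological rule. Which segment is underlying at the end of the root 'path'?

The stem for 'path' ends in [k] in [vurɛku] but [tʃ] in [vurɛtʃi].
The stem 'rope' ([nɛniku], [nɛniki]) shows [k] unchanged in both environments, so [k] cannot be basic with [tʃ] derived before the LOC suffix.
So /tʃ/ is underlying, and a rule of depalatalization — palato-alveolar /tʃ/ becomes [k] when no front vowel follows — gives [k].

/tʃ/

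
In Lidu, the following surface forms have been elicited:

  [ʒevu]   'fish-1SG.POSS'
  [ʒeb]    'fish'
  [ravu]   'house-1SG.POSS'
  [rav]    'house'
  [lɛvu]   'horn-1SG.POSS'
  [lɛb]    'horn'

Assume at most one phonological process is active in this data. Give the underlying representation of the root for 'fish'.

The root 'fish' surfaces as [ʒevu] and [ʒeb], with a stem-final [v] ~ [b] alternation.
Compare 'house', with invariant [v] in [ravu] and [rav]: an analysis with underlying /v/ and a rule producing [b] in isolation would wrongly predict alternation here too.
So /b/ is underlying, and a rule of intervocalic spirantization — voiced stops become fricatives between vowels — gives [v].
Hence 'fish' is /ʒeb/ underlyingly.

/ʒeb/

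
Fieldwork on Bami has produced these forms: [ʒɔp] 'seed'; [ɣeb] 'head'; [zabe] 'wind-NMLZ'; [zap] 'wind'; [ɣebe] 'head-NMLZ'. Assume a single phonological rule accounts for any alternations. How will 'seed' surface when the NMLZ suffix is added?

In [zabe] and [zap] the final segment of 'wind' alternates: [b] ~ [p].
The stem 'head' ([ɣebe], [ɣeb]) shows [b] unchanged in both environments, so [b] cannot be basic with [p] derived in isolation.
So /p/ is underlying, and a rule of intervocalic voicing — voiceless stops become voiced between vowels — gives [b].
The one attested form of 'seed', [ʒɔp], shows underlying /ʒɔp/. Applying the same rule between vowels gives [ʒɔbe].

[ʒɔbe]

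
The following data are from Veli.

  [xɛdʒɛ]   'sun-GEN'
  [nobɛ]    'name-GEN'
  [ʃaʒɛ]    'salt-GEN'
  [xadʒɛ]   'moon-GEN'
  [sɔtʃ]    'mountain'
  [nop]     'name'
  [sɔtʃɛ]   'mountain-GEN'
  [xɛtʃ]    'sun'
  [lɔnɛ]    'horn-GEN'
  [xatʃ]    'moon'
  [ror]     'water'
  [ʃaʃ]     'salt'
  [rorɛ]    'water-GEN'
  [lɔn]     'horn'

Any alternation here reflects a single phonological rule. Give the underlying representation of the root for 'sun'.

'sun' shows [dʒ] ~ [tʃ] at the end of the stem ([xɛdʒɛ] vs [xɛtʃ]).
The stem 'mountain' ([sɔtʃɛ], [sɔtʃ]) shows [tʃ] unchanged in both environments, so [tʃ] cannot be basic with [dʒ] derived before the GEN suffix.
Therefore /dʒ/ is basic and [tʃ] is derived by word-final obstruent devoicing (voiced obstruents become voiceless word-finally).
So 'sun' = /xɛdʒ/.

/xɛdʒ/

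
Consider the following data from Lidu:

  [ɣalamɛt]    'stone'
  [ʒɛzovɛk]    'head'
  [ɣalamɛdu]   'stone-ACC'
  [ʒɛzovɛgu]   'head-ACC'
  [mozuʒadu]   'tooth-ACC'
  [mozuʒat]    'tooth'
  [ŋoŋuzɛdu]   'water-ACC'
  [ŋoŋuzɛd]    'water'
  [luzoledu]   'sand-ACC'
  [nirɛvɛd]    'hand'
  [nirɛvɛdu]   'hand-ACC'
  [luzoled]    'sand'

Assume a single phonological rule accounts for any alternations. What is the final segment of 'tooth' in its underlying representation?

/t/

The root 'tooth' surfaces as [mozuʒadu] and [mozuʒat], with a stem-final [d] ~ [t] alternation.
If /d/ were underlying and a rule turned it into [t] in isolation, 'sand' would also alternate; but it has [d] in both [luzoledu] and [luzoled].
So /t/ is underlying, and a rule of intervocalic voicing — voiceless stops become voiced between vowels — gives [d].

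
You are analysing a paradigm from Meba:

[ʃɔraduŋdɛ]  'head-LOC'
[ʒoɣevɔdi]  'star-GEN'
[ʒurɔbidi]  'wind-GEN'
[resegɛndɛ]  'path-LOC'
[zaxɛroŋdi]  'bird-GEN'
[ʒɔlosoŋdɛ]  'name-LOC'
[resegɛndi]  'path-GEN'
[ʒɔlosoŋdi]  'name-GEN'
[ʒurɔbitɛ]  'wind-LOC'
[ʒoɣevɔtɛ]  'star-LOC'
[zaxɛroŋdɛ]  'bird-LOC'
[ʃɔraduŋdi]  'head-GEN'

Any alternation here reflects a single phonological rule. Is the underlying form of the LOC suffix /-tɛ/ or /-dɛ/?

/-tɛ/

The LOC morpheme has two allomorphs, [-dɛ] and [-tɛ].
By contrast the GEN suffix keeps its initial [d] throughout — that segment must be underlying.
The LOC suffix is therefore /-tɛ/ underlyingly, with post-nasal voicing: voiceless stops become voiced after a nasal.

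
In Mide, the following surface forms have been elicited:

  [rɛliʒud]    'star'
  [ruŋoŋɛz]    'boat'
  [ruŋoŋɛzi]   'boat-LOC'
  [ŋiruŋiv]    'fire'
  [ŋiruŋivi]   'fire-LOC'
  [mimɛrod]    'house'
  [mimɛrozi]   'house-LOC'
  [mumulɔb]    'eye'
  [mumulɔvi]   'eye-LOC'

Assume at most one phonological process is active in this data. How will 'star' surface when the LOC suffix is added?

[rɛliʒuzi]

The root 'house' surfaces as [mimɛrod] and [mimɛrozi], with a stem-final [d] ~ [z] alternation.
If /z/ were underlying and a rule turned it into [d] in isolation, 'boat' would also alternate; but it has [z] in both [ruŋoŋɛz] and [ruŋoŋɛzi].
The underlying segment must be /d/; voiced stops become fricatives between vowels, yielding [z] there.
From [rɛliʒud] the stem 'star' is /rɛliʒud/; between vowels this yields [rɛliʒuzi].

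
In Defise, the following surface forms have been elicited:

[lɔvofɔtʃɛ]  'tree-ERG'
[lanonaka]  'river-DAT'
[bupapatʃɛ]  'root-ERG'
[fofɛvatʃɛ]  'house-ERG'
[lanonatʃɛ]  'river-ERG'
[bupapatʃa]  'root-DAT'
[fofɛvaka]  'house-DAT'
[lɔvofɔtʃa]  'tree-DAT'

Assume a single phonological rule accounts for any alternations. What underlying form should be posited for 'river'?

The root 'river' surfaces as [lanonatʃɛ] and [lanonaka], with a stem-final [tʃ] ~ [k] alternation.
The stem 'root' ([bupapatʃɛ], [bupapatʃa]) shows [tʃ] unchanged in both environments, so [tʃ] cannot be basic with [k] derived before the DAT suffix.
The underlying segment must be /k/; /k/ becomes palato-alveolar [tʃ] before a front vowel, yielding [tʃ] there.
So 'river' = /lanonak/.

/lanonak/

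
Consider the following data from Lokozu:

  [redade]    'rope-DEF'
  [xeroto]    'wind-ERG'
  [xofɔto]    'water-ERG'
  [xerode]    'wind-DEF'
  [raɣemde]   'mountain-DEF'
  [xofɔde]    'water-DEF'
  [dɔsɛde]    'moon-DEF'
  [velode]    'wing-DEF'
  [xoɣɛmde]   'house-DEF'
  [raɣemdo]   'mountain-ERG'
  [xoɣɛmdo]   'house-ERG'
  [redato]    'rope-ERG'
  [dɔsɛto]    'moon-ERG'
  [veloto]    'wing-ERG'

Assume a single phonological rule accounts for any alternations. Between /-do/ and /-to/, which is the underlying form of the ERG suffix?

/-to/

The ERG suffix surfaces as [-do] and [-to], depending on the final segment of the stem.
The DEF suffix, which begins with [d], is invariant after every stem; so [d] is not altered by any rule here.
The ERG suffix is therefore /-to/ underlyingly, with post-nasal voicing: voiceless stops become voiced after a nasal.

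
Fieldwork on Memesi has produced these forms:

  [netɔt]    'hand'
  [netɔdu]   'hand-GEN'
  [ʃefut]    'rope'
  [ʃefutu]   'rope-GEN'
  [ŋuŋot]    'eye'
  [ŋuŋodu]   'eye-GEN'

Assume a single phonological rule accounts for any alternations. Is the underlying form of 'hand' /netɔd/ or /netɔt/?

/netɔd/

'hand' shows [t] ~ [d] at the end of the stem ([netɔt] vs [netɔdu]).
Compare 'rope', with invariant [t] in [ʃefut] and [ʃefutu]: an analysis with underlying /t/ and a rule producing [d] before the GEN suffix would wrongly predict alternation here too.
The alternation reflects word-final obstruent devoicing: voiced obstruents become voiceless word-finally. /d/ is underlying.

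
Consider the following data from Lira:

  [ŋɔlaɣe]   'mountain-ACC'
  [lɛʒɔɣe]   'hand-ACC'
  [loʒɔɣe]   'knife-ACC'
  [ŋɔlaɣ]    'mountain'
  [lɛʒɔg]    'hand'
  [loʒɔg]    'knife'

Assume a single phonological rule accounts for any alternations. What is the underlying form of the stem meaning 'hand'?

'hand' shows [ɣ] ~ [g] at the end of the stem ([lɛʒɔɣe] vs [lɛʒɔg]).
Compare 'mountain', with invariant [ɣ] in [ŋɔlaɣe] and [ŋɔlaɣ]: an analysis with underlying /ɣ/ and a rule producing [g] in isolation would wrongly predict alternation here too.
Therefore /g/ is basic and [ɣ] is derived by intervocalic spirantization (voiced stops become fricatives between vowels).

/lɛʒɔg/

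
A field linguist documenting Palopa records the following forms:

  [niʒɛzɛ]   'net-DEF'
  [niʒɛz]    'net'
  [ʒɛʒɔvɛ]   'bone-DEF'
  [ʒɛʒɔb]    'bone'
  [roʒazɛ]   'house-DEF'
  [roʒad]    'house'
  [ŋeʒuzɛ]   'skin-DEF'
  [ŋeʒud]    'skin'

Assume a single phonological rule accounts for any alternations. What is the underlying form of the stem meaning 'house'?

In [roʒazɛ] and [roʒad] the final segment of 'house' alternates: [z] ~ [d].
If /z/ were underlying and a rule turned it into [d] in isolation, 'net' would also alternate; but it has [z] in both [niʒɛzɛ] and [niʒɛz].
So /d/ is underlying, and a rule of intervocalic spirantization — voiced stops become fricatives between vowels — gives [z].
The underlying form of 'house' is therefore /roʒad/.

/roʒad/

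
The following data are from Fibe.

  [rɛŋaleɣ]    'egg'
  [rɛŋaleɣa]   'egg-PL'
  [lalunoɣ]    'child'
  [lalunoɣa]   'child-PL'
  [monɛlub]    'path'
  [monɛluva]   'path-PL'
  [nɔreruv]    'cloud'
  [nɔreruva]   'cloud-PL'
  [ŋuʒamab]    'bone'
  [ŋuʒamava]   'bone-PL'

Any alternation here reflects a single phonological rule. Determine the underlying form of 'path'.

In [monɛlub] and [monɛluva] the final segment of 'path' alternates: [b] ~ [v].
But 'cloud' keeps [v] in both environments ([nɔreruv], [nɔreruva]), so there is no rule changing /v/ to [b] in isolation.
The alternation reflects intervocalic spirantization: voiced stops become fricatives between vowels. /b/ is underlying.
Hence 'path' is /monɛlub/ underlyingly.

/monɛlub/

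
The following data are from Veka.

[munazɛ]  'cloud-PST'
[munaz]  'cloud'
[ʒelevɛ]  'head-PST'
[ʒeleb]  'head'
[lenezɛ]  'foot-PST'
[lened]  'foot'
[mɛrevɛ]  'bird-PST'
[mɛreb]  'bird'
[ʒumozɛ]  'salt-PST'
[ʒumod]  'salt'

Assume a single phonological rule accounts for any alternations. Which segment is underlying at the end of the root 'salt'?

/d/

The stem for 'salt' ends in [z] in [ʒumozɛ] but [d] in [ʒumod].
If /z/ were underlying and a rule turned it into [d] in isolation, 'cloud' would also alternate; but it has [z] in both [munazɛ] and [munaz].
So /d/ is underlying, and a rule of intervocalic spirantization — voiced stops become fricatives between vowels — gives [z].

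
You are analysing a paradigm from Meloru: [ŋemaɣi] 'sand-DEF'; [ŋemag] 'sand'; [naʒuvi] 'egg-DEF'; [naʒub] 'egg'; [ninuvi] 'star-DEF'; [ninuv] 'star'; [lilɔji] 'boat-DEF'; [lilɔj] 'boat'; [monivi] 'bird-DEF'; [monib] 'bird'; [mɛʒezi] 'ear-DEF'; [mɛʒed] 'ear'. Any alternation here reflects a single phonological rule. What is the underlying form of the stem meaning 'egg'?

The stem for 'egg' ends in [v] in [naʒuvi] but [b] in [naʒub].
Compare 'star', with invariant [v] in [ninuvi] and [ninuv]: an analysis with underlying /v/ and a rule producing [b] in isolation would wrongly predict alternation here too.
The alternation reflects intervocalic spirantization: voiced stops become fricatives between vowels. /b/ is underlying.
So 'egg' = /naʒub/.

/naʒub/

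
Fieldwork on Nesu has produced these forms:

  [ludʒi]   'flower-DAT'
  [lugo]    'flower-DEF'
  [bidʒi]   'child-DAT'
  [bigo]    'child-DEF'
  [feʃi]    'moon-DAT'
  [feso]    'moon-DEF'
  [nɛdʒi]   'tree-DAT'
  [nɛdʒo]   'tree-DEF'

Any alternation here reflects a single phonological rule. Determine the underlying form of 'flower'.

In [ludʒi] and [lugo] the final segment of 'flower' alternates: [dʒ] ~ [g].
But 'tree' keeps [dʒ] in both environments ([nɛdʒi], [nɛdʒo]), so there is no rule changing /dʒ/ to [g] before the DEF suffix.
The alternation reflects palatalization before a front vowel: /g/ and /s/ become palato-alveolar [dʒ] and [ʃ] before a front vowel. /g/ is underlying.

/lug/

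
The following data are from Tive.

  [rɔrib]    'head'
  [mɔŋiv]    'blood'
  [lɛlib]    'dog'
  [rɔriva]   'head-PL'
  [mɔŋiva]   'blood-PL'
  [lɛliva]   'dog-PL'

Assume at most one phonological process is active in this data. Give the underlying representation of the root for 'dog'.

The stem for 'dog' ends in [v] in [lɛliva] but [b] in [lɛlib].
But 'blood' keeps [v] in both environments ([mɔŋiva], [mɔŋiv]), so there is no rule changing /v/ to [b] in isolation.
The underlying segment must be /b/; voiced stops become fricatives between vowels, yielding [v] there.
Hence 'dog' is /lɛlib/ underlyingly.

/lɛlib/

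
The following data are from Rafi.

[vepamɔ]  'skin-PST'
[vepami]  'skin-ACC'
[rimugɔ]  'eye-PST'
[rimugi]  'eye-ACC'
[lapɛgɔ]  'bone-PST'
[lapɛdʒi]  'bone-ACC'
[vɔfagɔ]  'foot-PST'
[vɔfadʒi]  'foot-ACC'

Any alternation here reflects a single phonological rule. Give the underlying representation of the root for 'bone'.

/lapɛdʒ/

'bone' shows [g] ~ [dʒ] at the end of the stem ([lapɛgɔ] vs [lapɛdʒi]).
But 'eye' keeps [g] in both environments ([rimugɔ], [rimugi]), so there is no rule changing /g/ to [dʒ] before the ACC suffix.
The underlying segment must be /dʒ/; palato-alveolar /dʒ/ becomes [g] when no front vowel follows, yielding [g] there.
The underlying form of 'bone' is therefore /lapɛdʒ/.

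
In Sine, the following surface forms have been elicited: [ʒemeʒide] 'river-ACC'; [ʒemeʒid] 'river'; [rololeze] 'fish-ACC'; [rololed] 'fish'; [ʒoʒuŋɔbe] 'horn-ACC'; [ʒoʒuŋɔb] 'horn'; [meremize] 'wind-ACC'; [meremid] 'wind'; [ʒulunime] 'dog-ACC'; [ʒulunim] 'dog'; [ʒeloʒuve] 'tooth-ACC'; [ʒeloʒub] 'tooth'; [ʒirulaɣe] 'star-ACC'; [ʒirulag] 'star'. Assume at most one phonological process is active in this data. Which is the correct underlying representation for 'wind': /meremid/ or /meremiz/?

The root 'wind' surfaces as [meremize] and [meremid], with a stem-final [z] ~ [d] alternation.
If /d/ were underlying and a rule turned it into [z] before the ACC suffix, 'river' would also alternate; but it has [d] in both [ʒemeʒide] and [ʒemeʒid].
The underlying segment must be /z/; voiced fricatives become stops word-finally, yielding [d] there.

/meremiz/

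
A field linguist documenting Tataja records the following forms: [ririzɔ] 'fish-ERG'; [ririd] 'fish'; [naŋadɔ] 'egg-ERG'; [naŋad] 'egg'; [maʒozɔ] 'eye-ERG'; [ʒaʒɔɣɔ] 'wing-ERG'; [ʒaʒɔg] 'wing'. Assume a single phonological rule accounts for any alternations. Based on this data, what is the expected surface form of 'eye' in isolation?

[maʒod]

The root 'fish' surfaces as [ririzɔ] and [ririd], with a stem-final [z] ~ [d] alternation.
The stem 'egg' ([naŋadɔ], [naŋad]) shows [d] unchanged in both environments, so [d] cannot be basic with [z] derived before the ERG suffix.
The alternation reflects word-final hardening: voiced fricatives become stops word-finally. /z/ is underlying.
From [maʒozɔ] the stem 'eye' is /maʒoz/; word-finally this yields [maʒod].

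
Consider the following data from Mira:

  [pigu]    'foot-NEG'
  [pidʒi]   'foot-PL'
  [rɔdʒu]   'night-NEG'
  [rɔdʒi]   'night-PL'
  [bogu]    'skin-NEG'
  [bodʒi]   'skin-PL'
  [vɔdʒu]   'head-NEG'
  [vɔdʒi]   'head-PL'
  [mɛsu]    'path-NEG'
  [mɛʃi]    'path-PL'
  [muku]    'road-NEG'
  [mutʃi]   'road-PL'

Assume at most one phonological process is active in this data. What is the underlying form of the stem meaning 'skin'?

In [bogu] and [bodʒi] the final segment of 'skin' alternates: [g] ~ [dʒ].
Compare 'night', with invariant [dʒ] in [rɔdʒu] and [rɔdʒi]: an analysis with underlying /dʒ/ and a rule producing [g] before the NEG suffix would wrongly predict alternation here too.
The underlying segment must be /g/; /k/, /g/ and /s/ become palato-alveolar [tʃ], [dʒ] and [ʃ] before a front vowel, yielding [dʒ] there.
The underlying form of 'skin' is therefore /bog/.

/bog/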